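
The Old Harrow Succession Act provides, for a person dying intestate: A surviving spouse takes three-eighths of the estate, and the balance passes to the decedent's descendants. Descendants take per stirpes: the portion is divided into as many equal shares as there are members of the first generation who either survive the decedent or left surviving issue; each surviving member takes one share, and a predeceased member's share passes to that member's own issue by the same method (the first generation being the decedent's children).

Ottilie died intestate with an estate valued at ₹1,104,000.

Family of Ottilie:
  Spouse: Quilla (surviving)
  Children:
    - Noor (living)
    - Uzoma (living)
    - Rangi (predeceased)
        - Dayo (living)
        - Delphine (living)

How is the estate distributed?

Quilla takes three-eighths of ₹1,104,000 = ₹414,000. The remaining ₹690,000 passes to the descendants.
The descendants' portion (₹690,000) is divided into 3 shares of ₹230,000: Noor and Uzoma each take ₹230,000; Rangi's ₹230,000 share passes to Rangi's issue.
Rangi's share (₹230,000) is divided into 2 shares of ₹115,000: Dayo and Delphine each take ₹115,000.

Quilla: ₹414,000; Noor: ₹230,000; Uzoma: ₹230,000; Dayo: ₹115,000; Delphine: ₹115,000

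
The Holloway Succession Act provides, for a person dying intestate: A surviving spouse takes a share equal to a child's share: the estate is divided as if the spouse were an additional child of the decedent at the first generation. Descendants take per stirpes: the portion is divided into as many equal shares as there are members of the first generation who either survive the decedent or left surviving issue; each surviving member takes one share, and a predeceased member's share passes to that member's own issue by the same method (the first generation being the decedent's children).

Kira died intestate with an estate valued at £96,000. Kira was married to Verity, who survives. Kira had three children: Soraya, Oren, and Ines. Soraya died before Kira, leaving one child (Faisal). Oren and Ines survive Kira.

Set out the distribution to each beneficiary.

Verity: £24,000; Faisal: £24,000; Oren: £24,000; Ines: £24,000

The spouse counts as an additional share at the children's level, so there are 4 primary shares of £24,000. Verity takes one such share (£24,000).
The children's combined portion (£72,000) is divided into 3 shares of £24,000: Oren and Ines each take £24,000; Soraya's £24,000 share passes to Soraya's issue.
Soraya's share (£24,000) passes entirely to Faisal.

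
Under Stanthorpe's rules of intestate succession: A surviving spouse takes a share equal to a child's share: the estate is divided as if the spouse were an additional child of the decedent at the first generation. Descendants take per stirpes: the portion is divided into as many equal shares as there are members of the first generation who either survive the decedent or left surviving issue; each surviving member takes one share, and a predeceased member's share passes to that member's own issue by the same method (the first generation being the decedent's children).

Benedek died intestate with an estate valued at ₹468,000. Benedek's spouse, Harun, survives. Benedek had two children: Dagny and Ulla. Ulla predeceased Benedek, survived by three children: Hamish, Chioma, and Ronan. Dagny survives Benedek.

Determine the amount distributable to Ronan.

Ronan receives ₹52,000.

The spouse counts as an additional share at the children's level, so there are 3 primary shares of ₹156,000. Harun takes one such share (₹156,000).
The children's combined portion (₹312,000) is divided into 2 shares of ₹156,000: Dagny takes ₹156,000; Ulla's ₹156,000 share passes to Ulla's issue.
Ulla's share (₹156,000) is divided into 3 shares of ₹52,000: Hamish, Chioma, and Ronan each take ₹52,000.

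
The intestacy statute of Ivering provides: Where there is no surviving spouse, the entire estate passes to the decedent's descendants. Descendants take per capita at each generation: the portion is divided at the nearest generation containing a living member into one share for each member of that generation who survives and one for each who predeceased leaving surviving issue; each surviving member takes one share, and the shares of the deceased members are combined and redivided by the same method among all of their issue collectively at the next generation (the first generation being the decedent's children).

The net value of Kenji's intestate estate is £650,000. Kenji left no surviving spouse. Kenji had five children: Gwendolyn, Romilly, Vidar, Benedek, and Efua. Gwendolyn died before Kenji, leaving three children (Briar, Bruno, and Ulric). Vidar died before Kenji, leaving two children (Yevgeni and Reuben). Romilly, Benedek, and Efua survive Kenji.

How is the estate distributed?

The entire £650,000 passes to the descendants.
That amount (£650,000) is divided at the children's generation into 5 shares of £130,000. Romilly, Benedek, and Efua each take £130,000. The 2 shares of the deceased (Gwendolyn and Vidar) are combined into a pool of £260,000.
That pool (£260,000) is divided at the grandchildren's generation equally among Briar, Bruno, Ulric, Yevgeni, and Reuben: £52,000 each.

Briar: £52,000; Bruno: £52,000; Ulric: £52,000; Romilly: £130,000; Yevgeni: £52,000; Reuben: £52,000; Benedek: £130,000; Efua: £130,000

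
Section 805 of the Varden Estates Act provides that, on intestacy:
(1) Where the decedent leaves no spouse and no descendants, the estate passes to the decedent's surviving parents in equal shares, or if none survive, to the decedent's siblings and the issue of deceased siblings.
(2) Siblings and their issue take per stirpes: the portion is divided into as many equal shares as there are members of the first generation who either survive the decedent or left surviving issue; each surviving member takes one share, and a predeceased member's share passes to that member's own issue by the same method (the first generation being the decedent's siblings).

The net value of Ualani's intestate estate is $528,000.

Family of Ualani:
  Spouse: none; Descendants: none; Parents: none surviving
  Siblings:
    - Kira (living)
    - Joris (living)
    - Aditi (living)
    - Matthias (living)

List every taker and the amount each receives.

Kira: $132,000; Joris: $132,000; Aditi: $132,000; Matthias: $132,000

The entire $528,000 passes to the siblings and their issue.
That amount ($528,000) is divided into 4 shares of $132,000: Kira, Joris, Aditi, and Matthias each take $132,000.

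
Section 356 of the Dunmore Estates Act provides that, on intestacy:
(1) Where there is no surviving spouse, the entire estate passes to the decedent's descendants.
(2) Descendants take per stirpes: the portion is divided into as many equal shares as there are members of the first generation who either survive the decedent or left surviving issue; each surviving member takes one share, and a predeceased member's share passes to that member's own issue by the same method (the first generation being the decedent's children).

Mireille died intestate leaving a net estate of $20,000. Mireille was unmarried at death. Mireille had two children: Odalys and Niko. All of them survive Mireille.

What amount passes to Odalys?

Odalys receives $10,000.

The entire $20,000 passes to the descendants.
That amount ($20,000) is divided into 2 shares of $10,000: Odalys and Niko each take $10,000.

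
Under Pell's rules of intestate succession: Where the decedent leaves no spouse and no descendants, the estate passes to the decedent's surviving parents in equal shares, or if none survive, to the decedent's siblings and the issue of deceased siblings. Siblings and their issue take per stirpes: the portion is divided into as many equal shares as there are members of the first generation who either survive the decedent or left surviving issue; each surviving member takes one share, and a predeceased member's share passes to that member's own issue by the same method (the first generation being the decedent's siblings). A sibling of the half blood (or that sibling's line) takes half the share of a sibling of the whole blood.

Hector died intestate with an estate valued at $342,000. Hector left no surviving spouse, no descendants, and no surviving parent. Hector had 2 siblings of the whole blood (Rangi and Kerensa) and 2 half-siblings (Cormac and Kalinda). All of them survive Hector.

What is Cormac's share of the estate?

Cormac receives $57,000.

The entire $342,000 passes to the siblings and their issue.
Counting each half-blood sibling's line as half a unit, there are 3 units in $342,000, so one unit is $114,000. Whole-blood lines (Rangi and Kerensa) take $114,000 each; half-blood lines (Cormac and Kalinda) take $57,000 each.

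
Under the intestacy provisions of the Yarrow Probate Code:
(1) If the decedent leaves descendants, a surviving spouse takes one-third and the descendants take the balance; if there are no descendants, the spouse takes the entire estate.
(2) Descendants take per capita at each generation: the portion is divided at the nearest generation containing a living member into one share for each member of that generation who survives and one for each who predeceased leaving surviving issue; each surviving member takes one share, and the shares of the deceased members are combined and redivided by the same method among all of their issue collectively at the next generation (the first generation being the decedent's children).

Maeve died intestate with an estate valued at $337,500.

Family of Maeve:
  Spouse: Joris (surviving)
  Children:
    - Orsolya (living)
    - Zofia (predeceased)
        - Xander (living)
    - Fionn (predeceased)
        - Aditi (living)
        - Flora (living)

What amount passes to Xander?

Xander receives $50,000.

Joris takes one-third of $337,500 = $112,500. The remaining $225,000 passes to the descendants.
The descendants' portion ($225,000) is divided at the children's generation into 3 shares of $75,000. Orsolya takes $75,000. The 2 shares of the deceased (Zofia and Fionn) are combined into a pool of $150,000.
That pool ($150,000) is divided at the grandchildren's generation equally among Xander, Aditi, and Flora: $50,000 each.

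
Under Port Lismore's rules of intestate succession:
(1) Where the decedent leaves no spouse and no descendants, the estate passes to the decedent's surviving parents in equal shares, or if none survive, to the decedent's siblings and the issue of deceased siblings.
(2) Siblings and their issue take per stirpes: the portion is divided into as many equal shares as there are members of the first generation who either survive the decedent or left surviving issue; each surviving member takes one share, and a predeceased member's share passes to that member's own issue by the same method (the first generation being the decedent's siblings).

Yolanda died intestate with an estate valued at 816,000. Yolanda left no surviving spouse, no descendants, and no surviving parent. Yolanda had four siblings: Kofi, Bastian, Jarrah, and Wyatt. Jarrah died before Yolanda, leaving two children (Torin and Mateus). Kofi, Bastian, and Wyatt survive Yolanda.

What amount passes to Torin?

The entire 816,000 passes to the siblings and their issue.
That amount (816,000) is divided into 4 shares of 204,000: Kofi, Bastian, and Wyatt each take 204,000; Jarrah's 204,000 share passes to Jarrah's issue.
Jarrah's share (204,000) is divided into 2 shares of 102,000: Torin and Mateus each take 102,000.

Torin receives 102,000.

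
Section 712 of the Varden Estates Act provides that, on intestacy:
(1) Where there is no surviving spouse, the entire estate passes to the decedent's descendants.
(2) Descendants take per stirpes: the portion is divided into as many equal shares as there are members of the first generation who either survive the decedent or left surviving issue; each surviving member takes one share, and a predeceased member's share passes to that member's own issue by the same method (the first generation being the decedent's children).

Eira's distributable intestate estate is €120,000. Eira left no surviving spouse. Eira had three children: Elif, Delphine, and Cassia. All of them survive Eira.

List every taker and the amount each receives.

The entire €120,000 passes to the descendants.
That amount (€120,000) is divided into 3 shares of €40,000: Elif, Delphine, and Cassia each take €40,000.

Elif: €40,000; Delphine: €40,000; Cassia: €40,000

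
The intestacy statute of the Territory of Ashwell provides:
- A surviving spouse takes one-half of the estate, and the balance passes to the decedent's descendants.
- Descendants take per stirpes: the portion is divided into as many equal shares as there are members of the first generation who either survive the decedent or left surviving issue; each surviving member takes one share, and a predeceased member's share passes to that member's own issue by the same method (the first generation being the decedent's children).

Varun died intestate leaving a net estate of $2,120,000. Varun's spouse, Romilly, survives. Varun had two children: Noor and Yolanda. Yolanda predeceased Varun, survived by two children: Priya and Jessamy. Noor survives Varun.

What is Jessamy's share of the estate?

Romilly takes one-half of $2,120,000 = $1,060,000. The remaining $1,060,000 passes to the descendants.
The descendants' portion ($1,060,000) is divided into 2 shares of $530,000: Noor takes $530,000; Yolanda's $530,000 share passes to Yolanda's issue.
Yolanda's share ($530,000) is divided into 2 shares of $265,000: Priya and Jessamy each take $265,000.

Jessamy receives $265,000.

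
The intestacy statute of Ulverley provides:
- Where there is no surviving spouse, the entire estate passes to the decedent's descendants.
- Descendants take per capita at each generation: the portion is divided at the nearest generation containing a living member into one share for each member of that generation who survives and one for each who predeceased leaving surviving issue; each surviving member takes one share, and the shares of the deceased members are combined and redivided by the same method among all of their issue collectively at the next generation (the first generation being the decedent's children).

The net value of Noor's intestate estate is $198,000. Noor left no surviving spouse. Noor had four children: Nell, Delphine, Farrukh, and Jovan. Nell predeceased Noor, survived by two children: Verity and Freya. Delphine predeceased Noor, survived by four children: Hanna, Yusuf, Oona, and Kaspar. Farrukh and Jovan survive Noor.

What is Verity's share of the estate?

The entire $198,000 passes to the descendants.
That amount ($198,000) is divided at the children's generation into 4 shares of $49,500. Farrukh and Jovan each take $49,500. The 2 shares of the deceased (Nell and Delphine) are combined into a pool of $99,000.
That pool ($99,000) is divided at the grandchildren's generation equally among Verity, Freya, Hanna, Yusuf, Oona, and Kaspar: $16,500 each.

Verity receives $16,500.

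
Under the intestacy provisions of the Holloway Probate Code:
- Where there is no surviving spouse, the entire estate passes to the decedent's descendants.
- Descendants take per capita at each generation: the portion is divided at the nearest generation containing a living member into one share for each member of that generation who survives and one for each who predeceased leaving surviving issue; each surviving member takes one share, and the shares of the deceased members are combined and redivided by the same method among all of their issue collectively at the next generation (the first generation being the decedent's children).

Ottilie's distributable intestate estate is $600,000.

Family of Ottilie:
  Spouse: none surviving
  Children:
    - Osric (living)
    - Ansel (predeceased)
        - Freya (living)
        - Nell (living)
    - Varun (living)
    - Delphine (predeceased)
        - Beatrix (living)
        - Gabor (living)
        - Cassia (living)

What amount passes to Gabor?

Gabor receives $60,000.

The entire $600,000 passes to the descendants.
That amount ($600,000) is divided at the children's generation into 4 shares of $150,000. Osric and Varun each take $150,000. The 2 shares of the deceased (Ansel and Delphine) are combined into a pool of $300,000.
That pool ($300,000) is divided at the grandchildren's generation equally among Freya, Nell, Beatrix, Gabor, and Cassia: $60,000 each.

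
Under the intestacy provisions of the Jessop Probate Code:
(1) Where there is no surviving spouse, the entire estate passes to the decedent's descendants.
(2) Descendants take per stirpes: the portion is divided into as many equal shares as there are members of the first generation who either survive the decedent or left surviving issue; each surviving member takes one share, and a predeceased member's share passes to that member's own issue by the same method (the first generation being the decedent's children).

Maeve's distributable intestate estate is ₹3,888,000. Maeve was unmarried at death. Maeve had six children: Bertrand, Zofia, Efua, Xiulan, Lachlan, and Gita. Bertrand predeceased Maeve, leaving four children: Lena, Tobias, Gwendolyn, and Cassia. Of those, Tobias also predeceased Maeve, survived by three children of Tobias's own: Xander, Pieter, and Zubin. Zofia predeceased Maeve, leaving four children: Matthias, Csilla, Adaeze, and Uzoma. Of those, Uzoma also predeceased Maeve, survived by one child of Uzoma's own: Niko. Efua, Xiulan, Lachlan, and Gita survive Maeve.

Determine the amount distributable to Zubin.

The entire ₹3,888,000 passes to the descendants.
That amount (₹3,888,000) is divided into 6 shares of ₹648,000: Efua, Xiulan, Lachlan, and Gita each take ₹648,000; Bertrand's ₹648,000 share passes to Bertrand's issue; Zofia's ₹648,000 share passes to Zofia's issue.
Bertrand's share (₹648,000) is divided into 4 shares of ₹162,000: Lena, Gwendolyn, and Cassia each take ₹162,000; Tobias's ₹162,000 share passes to Tobias's issue.
Tobias's share (₹162,000) is divided into 3 shares of ₹54,000: Xander, Pieter, and Zubin each take ₹54,000.
Zofia's share (₹648,000) is divided into 4 shares of ₹162,000: Matthias, Csilla, and Adaeze each take ₹162,000; Uzoma's ₹162,000 share passes to Uzoma's issue.
Uzoma's share (₹162,000) passes entirely to Niko.

Zubin receives ₹54,000.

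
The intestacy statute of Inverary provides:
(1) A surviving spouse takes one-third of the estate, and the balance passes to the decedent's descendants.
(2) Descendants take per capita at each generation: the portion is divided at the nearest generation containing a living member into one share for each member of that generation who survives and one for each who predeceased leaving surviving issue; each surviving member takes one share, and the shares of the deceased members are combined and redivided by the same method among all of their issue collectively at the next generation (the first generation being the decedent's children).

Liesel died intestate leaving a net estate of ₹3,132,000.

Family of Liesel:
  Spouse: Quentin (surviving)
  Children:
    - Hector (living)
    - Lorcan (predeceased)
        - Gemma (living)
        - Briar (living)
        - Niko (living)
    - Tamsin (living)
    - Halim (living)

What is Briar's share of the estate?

Quentin takes one-third of ₹3,132,000 = ₹1,044,000. The remaining ₹2,088,000 passes to the descendants.
The descendants' portion (₹2,088,000) is divided at the children's generation into 4 shares of ₹522,000. Hector, Tamsin, and Halim each take ₹522,000. The remaining share for the deceased Lorcan (₹522,000) is carried to the next generation.
That pool (₹522,000) is divided at the grandchildren's generation equally among Gemma, Briar, and Niko: ₹174,000 each.

Briar receives ₹174,000.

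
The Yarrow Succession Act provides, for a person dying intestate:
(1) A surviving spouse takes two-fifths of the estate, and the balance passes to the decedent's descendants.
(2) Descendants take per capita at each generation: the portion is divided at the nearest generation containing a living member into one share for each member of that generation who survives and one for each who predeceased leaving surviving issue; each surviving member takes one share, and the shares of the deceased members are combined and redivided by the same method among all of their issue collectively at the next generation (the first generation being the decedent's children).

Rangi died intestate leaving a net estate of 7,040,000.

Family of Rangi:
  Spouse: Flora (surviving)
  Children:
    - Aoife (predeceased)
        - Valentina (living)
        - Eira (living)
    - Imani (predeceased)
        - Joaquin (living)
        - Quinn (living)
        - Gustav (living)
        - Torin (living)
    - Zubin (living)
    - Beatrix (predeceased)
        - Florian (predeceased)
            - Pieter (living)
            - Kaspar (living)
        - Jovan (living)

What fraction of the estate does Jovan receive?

Flora takes two-fifths of 7,040,000 = 2,816,000. The remaining 4,224,000 passes to the descendants.
The descendants' portion (4,224,000) is divided at the children's generation into 4 shares of 1,056,000. Zubin takes 1,056,000. The 3 shares of the deceased (Aoife, Imani, and Beatrix) are combined into a pool of 3,168,000.
That pool (3,168,000) is divided at the grandchildren's generation into 8 shares of 396,000. Valentina, Eira, Joaquin, Quinn, Gustav, Torin, and Jovan each take 396,000. The remaining share for the deceased Florian (396,000) is carried to the next generation.
That pool (396,000) is divided at the great-grandchildren's generation equally among Pieter and Kaspar: 198,000 each.

Jovan receives 9/160 of the estate.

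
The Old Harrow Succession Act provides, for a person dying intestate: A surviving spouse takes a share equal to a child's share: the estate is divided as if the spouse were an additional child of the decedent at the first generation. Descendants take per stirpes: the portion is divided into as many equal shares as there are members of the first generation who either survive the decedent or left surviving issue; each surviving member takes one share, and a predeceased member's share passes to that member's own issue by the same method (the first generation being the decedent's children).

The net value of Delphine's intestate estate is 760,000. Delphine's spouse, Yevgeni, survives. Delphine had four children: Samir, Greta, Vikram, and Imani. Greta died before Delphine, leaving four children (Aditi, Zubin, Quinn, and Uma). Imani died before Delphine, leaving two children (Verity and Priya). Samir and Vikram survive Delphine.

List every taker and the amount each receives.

Yevgeni: 152,000; Samir: 152,000; Aditi: 38,000; Zubin: 38,000; Quinn: 38,000; Uma: 38,000; Vikram: 152,000; Verity: 76,000; Priya: 76,000

The spouse counts as an additional share at the children's level, so there are 5 primary shares of 152,000. Yevgeni takes one such share (152,000).
The children's combined portion (608,000) is divided into 4 shares of 152,000: Samir and Vikram each take 152,000; Greta's 152,000 share passes to Greta's issue; Imani's 152,000 share passes to Imani's issue.
Greta's share (152,000) is divided into 4 shares of 38,000: Aditi, Zubin, Quinn, and Uma each take 38,000.
Imani's share (152,000) is divided into 2 shares of 76,000: Verity and Priya each take 76,000.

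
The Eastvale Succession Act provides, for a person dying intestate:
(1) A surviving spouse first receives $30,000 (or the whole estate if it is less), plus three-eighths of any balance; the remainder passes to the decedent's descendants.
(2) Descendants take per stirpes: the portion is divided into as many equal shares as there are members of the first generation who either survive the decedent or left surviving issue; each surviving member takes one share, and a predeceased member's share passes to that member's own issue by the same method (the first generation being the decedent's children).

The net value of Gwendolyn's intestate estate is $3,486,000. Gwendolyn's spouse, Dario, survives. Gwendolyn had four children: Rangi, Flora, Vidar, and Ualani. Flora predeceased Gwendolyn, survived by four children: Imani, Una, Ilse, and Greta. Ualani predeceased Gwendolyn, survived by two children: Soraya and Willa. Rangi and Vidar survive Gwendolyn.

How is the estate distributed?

Dario first takes $30,000, leaving a balance of $3,456,000. Dario then takes three-eighths of the balance ($1,296,000), for a total of $1,326,000. The remaining $2,160,000 passes to the descendants.
The descendants' portion ($2,160,000) is divided into 4 shares of $540,000: Rangi and Vidar each take $540,000; Flora's $540,000 share passes to Flora's issue; Ualani's $540,000 share passes to Ualani's issue.
Flora's share ($540,000) is divided into 4 shares of $135,000: Imani, Una, Ilse, and Greta each take $135,000.
Ualani's share ($540,000) is divided into 2 shares of $270,000: Soraya and Willa each take $270,000.

Dario: $1,326,000; Rangi: $540,000; Imani: $135,000; Una: $135,000; Ilse: $135,000; Greta: $135,000; Vidar: $540,000; Soraya: $270,000; Willa: $270,000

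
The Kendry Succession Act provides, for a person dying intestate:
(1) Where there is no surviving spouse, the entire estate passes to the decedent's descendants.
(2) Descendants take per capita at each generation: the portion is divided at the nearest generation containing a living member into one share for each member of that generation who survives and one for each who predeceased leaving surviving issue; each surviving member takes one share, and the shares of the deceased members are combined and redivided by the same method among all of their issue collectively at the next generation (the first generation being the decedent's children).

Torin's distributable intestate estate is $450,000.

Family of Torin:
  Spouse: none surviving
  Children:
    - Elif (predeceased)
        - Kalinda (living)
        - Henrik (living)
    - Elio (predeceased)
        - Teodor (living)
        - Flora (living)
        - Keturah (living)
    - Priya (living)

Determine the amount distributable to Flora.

The entire $450,000 passes to the descendants.
That amount ($450,000) is divided at the children's generation into 3 shares of $150,000. Priya takes $150,000. The 2 shares of the deceased (Elif and Elio) are combined into a pool of $300,000.
That pool ($300,000) is divided at the grandchildren's generation equally among Kalinda, Henrik, Teodor, Flora, and Keturah: $60,000 each.

Flora receives $60,000.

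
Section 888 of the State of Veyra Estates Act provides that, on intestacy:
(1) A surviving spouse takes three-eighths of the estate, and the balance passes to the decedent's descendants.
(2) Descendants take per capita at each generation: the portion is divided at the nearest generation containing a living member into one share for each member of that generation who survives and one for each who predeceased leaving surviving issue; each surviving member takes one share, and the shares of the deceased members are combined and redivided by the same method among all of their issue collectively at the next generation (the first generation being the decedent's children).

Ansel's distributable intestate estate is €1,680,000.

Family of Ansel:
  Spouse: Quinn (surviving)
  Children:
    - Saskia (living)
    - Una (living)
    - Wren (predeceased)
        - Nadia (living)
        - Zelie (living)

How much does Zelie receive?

Quinn takes three-eighths of €1,680,000 = €630,000. The remaining €1,050,000 passes to the descendants.
The descendants' portion (€1,050,000) is divided at the children's generation into 3 shares of €350,000. Saskia and Una each take €350,000. The remaining share for the deceased Wren (€350,000) is carried to the next generation.
That pool (€350,000) is divided at the grandchildren's generation equally among Nadia and Zelie: €175,000 each.

Zelie receives €175,000.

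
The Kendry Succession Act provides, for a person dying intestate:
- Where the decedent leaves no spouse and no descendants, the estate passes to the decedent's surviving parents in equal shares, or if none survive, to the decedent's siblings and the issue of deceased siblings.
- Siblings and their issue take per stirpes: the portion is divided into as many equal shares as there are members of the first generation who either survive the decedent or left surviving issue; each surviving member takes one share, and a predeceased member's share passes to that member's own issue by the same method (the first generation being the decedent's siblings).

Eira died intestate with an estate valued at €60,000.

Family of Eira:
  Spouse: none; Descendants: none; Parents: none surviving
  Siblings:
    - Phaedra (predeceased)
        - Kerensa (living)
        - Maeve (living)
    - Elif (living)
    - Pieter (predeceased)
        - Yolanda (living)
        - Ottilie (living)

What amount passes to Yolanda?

The entire €60,000 passes to the siblings and their issue.
That amount (€60,000) is divided into 3 shares of €20,000: Elif takes €20,000; Phaedra's €20,000 share passes to Phaedra's issue; Pieter's €20,000 share passes to Pieter's issue.
Phaedra's share (€20,000) is divided into 2 shares of €10,000: Kerensa and Maeve each take €10,000.
Pieter's share (€20,000) is divided into 2 shares of €10,000: Yolanda and Ottilie each take €10,000.

Yolanda receives €10,000.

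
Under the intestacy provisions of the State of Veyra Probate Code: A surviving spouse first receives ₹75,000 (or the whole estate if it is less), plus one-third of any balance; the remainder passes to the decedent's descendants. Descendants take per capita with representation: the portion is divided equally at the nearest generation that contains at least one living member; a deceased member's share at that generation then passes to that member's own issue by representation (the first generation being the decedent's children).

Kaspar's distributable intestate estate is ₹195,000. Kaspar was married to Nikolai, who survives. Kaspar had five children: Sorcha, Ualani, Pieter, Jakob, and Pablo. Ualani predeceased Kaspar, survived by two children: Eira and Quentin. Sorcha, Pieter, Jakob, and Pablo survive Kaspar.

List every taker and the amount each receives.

Nikolai: ₹115,000; Sorcha: ₹16,000; Eira: ₹8,000; Quentin: ₹8,000; Pieter: ₹16,000; Jakob: ₹16,000; Pablo: ₹16,000

Nikolai first takes ₹75,000, leaving a balance of ₹120,000. Nikolai then takes one-third of the balance (₹40,000), for a total of ₹115,000. The remaining ₹80,000 passes to the descendants.
The descendants' portion (₹80,000) is divided into 5 shares of ₹16,000: Sorcha, Pieter, Jakob, and Pablo each take ₹16,000; Ualani's ₹16,000 share passes to Ualani's issue.
Ualani's share (₹16,000) is divided into 2 shares of ₹8,000: Eira and Quentin each take ₹8,000.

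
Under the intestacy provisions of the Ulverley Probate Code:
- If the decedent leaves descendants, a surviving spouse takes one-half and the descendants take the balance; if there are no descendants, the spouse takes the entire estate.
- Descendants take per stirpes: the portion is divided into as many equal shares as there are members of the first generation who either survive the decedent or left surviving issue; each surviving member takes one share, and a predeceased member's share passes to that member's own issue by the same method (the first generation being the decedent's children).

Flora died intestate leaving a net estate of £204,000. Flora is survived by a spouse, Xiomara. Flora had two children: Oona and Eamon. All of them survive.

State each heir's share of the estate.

Xiomara: £102,000; Oona: £51,000; Eamon: £51,000

Xiomara takes one-half of £204,000 = £102,000. The remaining £102,000 passes to the descendants.
The descendants' portion (£102,000) is divided into 2 shares of £51,000: Oona and Eamon each take £51,000.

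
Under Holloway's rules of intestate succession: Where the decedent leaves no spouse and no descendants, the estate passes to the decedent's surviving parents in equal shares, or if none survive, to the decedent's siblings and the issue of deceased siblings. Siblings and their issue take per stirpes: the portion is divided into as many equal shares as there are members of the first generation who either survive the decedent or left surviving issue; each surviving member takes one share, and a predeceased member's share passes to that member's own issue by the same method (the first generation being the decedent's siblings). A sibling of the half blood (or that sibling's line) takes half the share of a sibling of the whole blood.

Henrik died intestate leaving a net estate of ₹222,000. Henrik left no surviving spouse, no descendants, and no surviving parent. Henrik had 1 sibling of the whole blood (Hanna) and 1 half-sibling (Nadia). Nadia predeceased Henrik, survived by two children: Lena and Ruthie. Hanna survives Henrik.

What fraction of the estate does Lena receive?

The entire ₹222,000 passes to the siblings and their issue.
Counting each half-blood sibling's line as half a unit, there are 3/2 units in ₹222,000, so one unit is ₹148,000. Whole-blood lines (Hanna) take ₹148,000 each; half-blood lines (Nadia) take ₹74,000 each.
Nadia's share (₹74,000) is divided into 2 shares of ₹37,000: Lena and Ruthie each take ₹37,000.

Lena receives 1/6 of the estate.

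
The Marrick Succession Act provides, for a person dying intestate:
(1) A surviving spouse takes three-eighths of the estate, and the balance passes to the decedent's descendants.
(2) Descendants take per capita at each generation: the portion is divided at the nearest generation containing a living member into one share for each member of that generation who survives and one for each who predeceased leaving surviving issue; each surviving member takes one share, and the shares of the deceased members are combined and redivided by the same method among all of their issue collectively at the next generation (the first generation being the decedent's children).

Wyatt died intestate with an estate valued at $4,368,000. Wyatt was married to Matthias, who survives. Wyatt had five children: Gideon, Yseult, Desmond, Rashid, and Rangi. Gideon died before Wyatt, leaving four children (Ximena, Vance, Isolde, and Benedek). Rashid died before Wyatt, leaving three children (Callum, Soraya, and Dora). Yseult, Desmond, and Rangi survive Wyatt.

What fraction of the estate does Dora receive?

Matthias takes three-eighths of $4,368,000 = $1,638,000. The remaining $2,730,000 passes to the descendants.
The descendants' portion ($2,730,000) is divided at the children's generation into 5 shares of $546,000. Yseult, Desmond, and Rangi each take $546,000. The 2 shares of the deceased (Gideon and Rashid) are combined into a pool of $1,092,000.
That pool ($1,092,000) is divided at the grandchildren's generation equally among Ximena, Vance, Isolde, Benedek, Callum, Soraya, and Dora: $156,000 each.

Dora receives 1/28 of the estate.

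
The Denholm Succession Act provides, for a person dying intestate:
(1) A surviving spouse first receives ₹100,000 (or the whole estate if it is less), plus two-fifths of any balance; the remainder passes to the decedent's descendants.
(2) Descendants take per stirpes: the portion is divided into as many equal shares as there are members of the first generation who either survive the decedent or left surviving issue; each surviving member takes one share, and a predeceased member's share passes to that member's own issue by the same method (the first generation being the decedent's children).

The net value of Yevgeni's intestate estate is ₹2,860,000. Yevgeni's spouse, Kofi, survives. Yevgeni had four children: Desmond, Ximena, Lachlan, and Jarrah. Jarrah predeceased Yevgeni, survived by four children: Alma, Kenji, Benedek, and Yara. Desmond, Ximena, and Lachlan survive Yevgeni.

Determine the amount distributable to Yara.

Yara receives ₹103,500.

Kofi first takes ₹100,000, leaving a balance of ₹2,760,000. Kofi then takes two-fifths of the balance (₹1,104,000), for a total of ₹1,204,000. The remaining ₹1,656,000 passes to the descendants.
The descendants' portion (₹1,656,000) is divided into 4 shares of ₹414,000: Desmond, Ximena, and Lachlan each take ₹414,000; Jarrah's ₹414,000 share passes to Jarrah's issue.
Jarrah's share (₹414,000) is divided into 4 shares of ₹103,500: Alma, Kenji, Benedek, and Yara each take ₹103,500.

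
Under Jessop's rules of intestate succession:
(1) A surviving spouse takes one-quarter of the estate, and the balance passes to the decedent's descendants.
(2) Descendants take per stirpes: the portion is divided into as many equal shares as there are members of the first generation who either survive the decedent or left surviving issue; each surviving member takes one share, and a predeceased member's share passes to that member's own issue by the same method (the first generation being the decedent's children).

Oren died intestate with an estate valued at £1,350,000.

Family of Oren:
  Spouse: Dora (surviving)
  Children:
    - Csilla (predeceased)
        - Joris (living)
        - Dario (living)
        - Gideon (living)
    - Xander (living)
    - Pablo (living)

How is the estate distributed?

Dora: £337,500; Joris: £112,500; Dario: £112,500; Gideon: £112,500; Xander: £337,500; Pablo: £337,500

Dora takes one-quarter of £1,350,000 = £337,500. The remaining £1,012,500 passes to the descendants.
The descendants' portion (£1,012,500) is divided into 3 shares of £337,500: Xander and Pablo each take £337,500; Csilla's £337,500 share passes to Csilla's issue.
Csilla's share (£337,500) is divided into 3 shares of £112,500: Joris, Dario, and Gideon each take £112,500.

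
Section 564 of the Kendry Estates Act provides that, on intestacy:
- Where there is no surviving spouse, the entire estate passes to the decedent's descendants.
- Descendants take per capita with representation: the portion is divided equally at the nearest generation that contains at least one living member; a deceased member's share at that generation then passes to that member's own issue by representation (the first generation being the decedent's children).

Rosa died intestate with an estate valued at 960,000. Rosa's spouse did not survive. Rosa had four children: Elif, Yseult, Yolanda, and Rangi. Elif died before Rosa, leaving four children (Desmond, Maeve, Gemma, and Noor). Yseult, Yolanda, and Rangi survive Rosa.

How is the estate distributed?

The entire 960,000 passes to the descendants.
That amount (960,000) is divided into 4 shares of 240,000: Yseult, Yolanda, and Rangi each take 240,000; Elif's 240,000 share passes to Elif's issue.
Elif's share (240,000) is divided into 4 shares of 60,000: Desmond, Maeve, Gemma, and Noor each take 60,000.

Desmond: 60,000; Maeve: 60,000; Gemma: 60,000; Noor: 60,000; Yseult: 240,000; Yolanda: 240,000; Rangi: 240,000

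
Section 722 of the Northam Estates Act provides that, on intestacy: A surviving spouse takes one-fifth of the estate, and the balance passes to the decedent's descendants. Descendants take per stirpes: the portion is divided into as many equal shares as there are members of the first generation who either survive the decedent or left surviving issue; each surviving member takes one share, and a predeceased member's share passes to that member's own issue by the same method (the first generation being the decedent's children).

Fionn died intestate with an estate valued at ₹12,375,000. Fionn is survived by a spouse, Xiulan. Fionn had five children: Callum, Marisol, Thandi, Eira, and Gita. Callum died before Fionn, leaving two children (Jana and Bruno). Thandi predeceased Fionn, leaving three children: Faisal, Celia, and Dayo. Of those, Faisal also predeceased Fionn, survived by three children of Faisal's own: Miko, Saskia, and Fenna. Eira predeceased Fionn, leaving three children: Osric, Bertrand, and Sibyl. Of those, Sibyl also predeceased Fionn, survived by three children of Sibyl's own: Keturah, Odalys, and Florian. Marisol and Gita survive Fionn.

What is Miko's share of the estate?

Miko receives ₹220,000.

Xiulan takes one-fifth of ₹12,375,000 = ₹2,475,000. The remaining ₹9,900,000 passes to the descendants.
The descendants' portion (₹9,900,000) is divided into 5 shares of ₹1,980,000: Marisol and Gita each take ₹1,980,000; Callum's ₹1,980,000 share passes to Callum's issue; Thandi's ₹1,980,000 share passes to Thandi's issue; Eira's ₹1,980,000 share passes to Eira's issue.
Callum's share (₹1,980,000) is divided into 2 shares of ₹990,000: Jana and Bruno each take ₹990,000.
Thandi's share (₹1,980,000) is divided into 3 shares of ₹660,000: Celia and Dayo each take ₹660,000; Faisal's ₹660,000 share passes to Faisal's issue.
Faisal's share (₹660,000) is divided into 3 shares of ₹220,000: Miko, Saskia, and Fenna each take ₹220,000.
Eira's share (₹1,980,000) is divided into 3 shares of ₹660,000: Osric and Bertrand each take ₹660,000; Sibyl's ₹660,000 share passes to Sibyl's issue.
Sibyl's share (₹660,000) is divided into 3 shares of ₹220,000: Keturah, Odalys, and Florian each take ₹220,000.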